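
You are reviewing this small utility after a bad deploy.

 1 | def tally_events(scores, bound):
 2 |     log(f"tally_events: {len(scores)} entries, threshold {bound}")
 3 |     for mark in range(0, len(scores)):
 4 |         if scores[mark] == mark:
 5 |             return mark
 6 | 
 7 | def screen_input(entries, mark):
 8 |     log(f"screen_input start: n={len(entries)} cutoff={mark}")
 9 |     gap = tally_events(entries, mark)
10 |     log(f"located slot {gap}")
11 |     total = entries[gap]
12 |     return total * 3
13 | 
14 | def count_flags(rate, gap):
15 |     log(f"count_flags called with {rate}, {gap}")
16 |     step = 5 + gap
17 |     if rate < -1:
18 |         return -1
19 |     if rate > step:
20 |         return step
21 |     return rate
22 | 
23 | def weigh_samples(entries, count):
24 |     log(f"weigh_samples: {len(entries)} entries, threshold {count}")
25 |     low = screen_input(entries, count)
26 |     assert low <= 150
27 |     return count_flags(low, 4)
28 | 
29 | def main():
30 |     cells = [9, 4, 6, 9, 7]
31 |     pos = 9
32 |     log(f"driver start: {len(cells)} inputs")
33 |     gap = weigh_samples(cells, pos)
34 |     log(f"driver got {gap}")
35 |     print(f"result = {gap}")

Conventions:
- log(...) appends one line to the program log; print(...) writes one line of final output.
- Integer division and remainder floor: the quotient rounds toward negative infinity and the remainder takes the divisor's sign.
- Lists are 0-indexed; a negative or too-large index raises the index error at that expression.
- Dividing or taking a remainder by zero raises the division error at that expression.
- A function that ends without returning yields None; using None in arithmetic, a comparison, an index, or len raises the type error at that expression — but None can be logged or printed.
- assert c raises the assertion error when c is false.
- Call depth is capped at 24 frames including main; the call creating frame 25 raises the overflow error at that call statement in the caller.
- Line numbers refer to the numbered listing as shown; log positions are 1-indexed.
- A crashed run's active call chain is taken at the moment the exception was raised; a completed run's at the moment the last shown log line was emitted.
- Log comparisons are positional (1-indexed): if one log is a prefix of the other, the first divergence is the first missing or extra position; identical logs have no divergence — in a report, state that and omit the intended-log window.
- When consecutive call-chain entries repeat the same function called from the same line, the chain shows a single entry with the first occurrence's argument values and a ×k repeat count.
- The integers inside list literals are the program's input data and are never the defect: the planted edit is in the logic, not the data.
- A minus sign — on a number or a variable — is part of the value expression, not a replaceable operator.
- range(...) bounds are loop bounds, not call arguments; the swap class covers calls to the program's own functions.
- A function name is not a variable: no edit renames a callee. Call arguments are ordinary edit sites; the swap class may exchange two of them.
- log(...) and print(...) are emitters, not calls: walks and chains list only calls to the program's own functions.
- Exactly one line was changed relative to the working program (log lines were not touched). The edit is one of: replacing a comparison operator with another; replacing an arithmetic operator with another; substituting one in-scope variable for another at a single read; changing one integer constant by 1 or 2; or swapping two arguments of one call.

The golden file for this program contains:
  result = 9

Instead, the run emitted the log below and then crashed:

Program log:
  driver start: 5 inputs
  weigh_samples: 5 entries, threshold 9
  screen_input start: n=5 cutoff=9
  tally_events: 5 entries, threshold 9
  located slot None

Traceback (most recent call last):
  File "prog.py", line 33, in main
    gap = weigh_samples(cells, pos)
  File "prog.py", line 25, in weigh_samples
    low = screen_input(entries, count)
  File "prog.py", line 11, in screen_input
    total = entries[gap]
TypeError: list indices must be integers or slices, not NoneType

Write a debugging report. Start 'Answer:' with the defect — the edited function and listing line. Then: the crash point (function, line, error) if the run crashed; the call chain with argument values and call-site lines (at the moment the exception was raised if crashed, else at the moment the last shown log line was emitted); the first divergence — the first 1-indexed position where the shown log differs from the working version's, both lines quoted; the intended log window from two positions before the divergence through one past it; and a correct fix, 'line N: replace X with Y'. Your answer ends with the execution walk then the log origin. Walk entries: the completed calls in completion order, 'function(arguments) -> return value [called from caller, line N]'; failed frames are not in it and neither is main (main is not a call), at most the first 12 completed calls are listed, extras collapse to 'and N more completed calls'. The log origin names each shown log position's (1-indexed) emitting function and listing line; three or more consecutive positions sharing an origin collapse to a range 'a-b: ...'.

Answer: the defect is in tally_events at line 4.
Key observation: Position 5 is the first bad log line: 'located slot None' should read 'located slot 0'.
Crash: screen_input, line 11, TypeError.
Call chain: main -> weigh_samples([9, 4, 6, 9, 7], 9) (called at line 33) -> screen_input([9, 4, 6, 9, 7], 9) (called at line 25).
First divergence: position 5; shown 'located slot None' vs intended 'located slot 0'.
Intended log window:
  3: screen_input start: n=5 cutoff=9
  4: tally_events: 5 entries, threshold 9
  5: located slot 0
  6: count_flags called with 27, 4
Execution walk:
  tally_events([9, 4, 6, 9, 7], 9) -> None  [called from screen_input, line 9]
Log origins:
  1: from main, line 32
  2: from weigh_samples, line 24
  3: from screen_input, line 8
  4: from tally_events, line 2
  5: from screen_input, line 10
A correct fix: line 4: replace `scores[mark] == mark` with `scores[mark] == bound`.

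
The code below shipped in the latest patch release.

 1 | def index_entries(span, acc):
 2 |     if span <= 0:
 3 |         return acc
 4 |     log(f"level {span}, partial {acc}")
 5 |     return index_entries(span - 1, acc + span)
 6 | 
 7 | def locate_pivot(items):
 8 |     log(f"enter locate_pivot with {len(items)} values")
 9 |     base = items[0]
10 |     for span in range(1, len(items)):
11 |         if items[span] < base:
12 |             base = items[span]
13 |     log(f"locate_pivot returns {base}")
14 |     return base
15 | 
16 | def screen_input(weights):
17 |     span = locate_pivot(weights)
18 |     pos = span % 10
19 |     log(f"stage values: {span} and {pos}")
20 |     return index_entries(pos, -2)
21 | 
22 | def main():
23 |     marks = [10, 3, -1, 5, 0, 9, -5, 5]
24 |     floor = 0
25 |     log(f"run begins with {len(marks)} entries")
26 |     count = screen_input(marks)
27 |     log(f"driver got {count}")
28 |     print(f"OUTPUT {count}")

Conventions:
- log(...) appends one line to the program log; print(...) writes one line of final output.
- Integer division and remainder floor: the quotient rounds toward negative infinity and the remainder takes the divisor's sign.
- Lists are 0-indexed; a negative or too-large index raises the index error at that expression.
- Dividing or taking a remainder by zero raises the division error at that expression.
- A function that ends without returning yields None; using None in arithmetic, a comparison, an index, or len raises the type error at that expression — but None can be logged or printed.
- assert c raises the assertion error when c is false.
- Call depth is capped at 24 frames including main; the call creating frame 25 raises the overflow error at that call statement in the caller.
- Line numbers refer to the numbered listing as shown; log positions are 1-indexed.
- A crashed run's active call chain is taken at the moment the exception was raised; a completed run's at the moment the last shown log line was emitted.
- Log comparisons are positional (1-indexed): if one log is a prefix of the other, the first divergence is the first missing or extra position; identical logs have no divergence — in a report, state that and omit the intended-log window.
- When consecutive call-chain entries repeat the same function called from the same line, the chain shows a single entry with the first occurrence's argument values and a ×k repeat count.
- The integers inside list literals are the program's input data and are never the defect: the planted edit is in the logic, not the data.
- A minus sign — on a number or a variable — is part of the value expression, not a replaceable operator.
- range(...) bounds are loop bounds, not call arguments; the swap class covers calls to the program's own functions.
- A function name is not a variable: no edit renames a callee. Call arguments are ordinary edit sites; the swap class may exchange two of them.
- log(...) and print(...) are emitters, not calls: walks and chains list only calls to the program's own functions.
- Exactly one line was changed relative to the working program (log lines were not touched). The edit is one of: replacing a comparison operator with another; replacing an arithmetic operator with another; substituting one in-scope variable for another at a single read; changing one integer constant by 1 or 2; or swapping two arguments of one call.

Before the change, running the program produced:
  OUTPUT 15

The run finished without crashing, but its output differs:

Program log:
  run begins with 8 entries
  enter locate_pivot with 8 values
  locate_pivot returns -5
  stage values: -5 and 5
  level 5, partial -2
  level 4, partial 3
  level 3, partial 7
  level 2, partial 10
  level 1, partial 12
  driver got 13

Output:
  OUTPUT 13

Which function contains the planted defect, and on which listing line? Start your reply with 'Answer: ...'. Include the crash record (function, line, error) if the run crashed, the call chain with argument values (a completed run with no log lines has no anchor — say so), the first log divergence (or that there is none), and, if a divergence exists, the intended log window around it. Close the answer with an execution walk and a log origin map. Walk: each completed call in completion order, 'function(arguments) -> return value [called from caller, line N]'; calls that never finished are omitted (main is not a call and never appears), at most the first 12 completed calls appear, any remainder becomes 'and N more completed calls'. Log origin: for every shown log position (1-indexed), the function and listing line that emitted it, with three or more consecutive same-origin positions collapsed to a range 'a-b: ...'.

Answer: the defect is in screen_input at line 20.
Key observation: Log line 5 is where behavior first shows: 'level 5, partial -2' appears instead of 'level 5, partial 0'.
Call chain: main.
First divergence: position 5 — shown 'level 5, partial -2', intended 'level 5, partial 0'.
Intended log window:
  3: locate_pivot returns -5
  4: stage values: -5 and 5
  5: level 5, partial 0
  6: level 4, partial 5
Execution walk:
  locate_pivot([10, 3, -1, 5, 0, 9, -5, 5]) -> -5  [called from screen_input, line 17]
  index_entries(0, 13) -> 13  [called from index_entries, line 5]
  index_entries(1, 12) -> 13  [called from index_entries, line 5]
  index_entries(2, 10) -> 13  [called from index_entries, line 5]
  index_entries(3, 7) -> 13  [called from index_entries, line 5]
  index_entries(4, 3) -> 13  [called from index_entries, line 5]
  index_entries(5, -2) -> 13  [called from screen_input, line 20]
  screen_input([10, 3, -1, 5, 0, 9, -5, 5]) -> 13  [called from main, line 26]
Origin of each log line:
  1: emitted by main (line 25)
  2: emitted by locate_pivot (line 8)
  3: emitted by locate_pivot (line 13)
  4: emitted by screen_input (line 19)
  5-9: emitted by index_entries (line 4)
  10: emitted by main (line 27)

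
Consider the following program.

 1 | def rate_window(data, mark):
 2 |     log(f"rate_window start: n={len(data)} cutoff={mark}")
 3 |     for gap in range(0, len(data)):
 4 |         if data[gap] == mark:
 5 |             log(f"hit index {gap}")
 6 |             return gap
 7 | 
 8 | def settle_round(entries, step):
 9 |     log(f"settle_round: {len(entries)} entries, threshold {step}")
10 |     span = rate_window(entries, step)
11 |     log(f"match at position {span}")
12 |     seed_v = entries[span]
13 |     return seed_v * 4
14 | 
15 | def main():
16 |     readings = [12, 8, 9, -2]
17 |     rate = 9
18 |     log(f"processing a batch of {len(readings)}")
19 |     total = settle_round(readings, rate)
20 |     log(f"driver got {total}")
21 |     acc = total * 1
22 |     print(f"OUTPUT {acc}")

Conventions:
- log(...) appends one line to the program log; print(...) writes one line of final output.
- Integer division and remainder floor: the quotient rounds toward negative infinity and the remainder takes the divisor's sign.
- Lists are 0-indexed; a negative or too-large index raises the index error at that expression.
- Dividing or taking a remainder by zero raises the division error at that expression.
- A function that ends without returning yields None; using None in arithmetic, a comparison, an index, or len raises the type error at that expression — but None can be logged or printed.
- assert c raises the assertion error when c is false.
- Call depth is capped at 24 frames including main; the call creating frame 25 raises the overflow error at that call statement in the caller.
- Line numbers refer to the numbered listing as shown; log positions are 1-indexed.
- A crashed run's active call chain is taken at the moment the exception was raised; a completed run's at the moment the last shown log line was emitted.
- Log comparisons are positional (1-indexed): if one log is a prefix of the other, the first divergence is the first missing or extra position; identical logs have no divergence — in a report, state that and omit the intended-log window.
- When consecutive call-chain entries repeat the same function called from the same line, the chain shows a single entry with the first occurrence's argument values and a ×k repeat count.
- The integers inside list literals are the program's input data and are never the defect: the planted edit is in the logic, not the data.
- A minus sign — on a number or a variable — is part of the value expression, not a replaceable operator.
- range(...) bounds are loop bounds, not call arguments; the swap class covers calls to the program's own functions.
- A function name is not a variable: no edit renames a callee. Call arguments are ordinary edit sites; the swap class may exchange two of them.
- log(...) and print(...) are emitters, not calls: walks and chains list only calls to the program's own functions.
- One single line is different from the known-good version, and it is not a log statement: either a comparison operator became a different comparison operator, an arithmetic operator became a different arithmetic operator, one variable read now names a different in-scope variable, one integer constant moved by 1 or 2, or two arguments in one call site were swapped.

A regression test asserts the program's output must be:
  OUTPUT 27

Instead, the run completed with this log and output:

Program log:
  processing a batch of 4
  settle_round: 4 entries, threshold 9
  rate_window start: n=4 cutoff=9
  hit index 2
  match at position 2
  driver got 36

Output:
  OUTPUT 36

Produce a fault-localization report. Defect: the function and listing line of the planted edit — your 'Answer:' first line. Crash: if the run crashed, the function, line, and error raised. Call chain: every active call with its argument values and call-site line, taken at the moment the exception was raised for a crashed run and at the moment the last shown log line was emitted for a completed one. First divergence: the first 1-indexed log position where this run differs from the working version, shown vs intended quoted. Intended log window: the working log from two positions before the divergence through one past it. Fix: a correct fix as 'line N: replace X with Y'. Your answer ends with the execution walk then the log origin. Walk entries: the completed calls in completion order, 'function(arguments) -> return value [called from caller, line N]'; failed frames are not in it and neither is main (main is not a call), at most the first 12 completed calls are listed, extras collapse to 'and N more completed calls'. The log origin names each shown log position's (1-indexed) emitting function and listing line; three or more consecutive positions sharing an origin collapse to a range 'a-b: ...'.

Answer: the defect is in settle_round at line 13.
The tell: The log first diverges at position 6: the faulty run prints 'driver got 36' where the working version prints 'driver got 27'.
Call chain: main.
First divergence: position 6 — shown 'driver got 36', intended 'driver got 27'.
Intended log window:
  4: hit index 2
  5: match at position 2
  6: driver got 27
Execution walk:
  rate_window([12, 8, 9, -2], 9) -> 2  [called from settle_round, line 10]
  settle_round([12, 8, 9, -2], 9) -> 36  [called from main, line 19]
Log line origins:
  1: logged in main at line 18
  2: logged in settle_round at line 9
  3: logged in rate_window at line 2
  4: logged in rate_window at line 5
  5: logged in settle_round at line 11
  6: logged in main at line 20
A correct fix: line 13: replace `4` with `3`.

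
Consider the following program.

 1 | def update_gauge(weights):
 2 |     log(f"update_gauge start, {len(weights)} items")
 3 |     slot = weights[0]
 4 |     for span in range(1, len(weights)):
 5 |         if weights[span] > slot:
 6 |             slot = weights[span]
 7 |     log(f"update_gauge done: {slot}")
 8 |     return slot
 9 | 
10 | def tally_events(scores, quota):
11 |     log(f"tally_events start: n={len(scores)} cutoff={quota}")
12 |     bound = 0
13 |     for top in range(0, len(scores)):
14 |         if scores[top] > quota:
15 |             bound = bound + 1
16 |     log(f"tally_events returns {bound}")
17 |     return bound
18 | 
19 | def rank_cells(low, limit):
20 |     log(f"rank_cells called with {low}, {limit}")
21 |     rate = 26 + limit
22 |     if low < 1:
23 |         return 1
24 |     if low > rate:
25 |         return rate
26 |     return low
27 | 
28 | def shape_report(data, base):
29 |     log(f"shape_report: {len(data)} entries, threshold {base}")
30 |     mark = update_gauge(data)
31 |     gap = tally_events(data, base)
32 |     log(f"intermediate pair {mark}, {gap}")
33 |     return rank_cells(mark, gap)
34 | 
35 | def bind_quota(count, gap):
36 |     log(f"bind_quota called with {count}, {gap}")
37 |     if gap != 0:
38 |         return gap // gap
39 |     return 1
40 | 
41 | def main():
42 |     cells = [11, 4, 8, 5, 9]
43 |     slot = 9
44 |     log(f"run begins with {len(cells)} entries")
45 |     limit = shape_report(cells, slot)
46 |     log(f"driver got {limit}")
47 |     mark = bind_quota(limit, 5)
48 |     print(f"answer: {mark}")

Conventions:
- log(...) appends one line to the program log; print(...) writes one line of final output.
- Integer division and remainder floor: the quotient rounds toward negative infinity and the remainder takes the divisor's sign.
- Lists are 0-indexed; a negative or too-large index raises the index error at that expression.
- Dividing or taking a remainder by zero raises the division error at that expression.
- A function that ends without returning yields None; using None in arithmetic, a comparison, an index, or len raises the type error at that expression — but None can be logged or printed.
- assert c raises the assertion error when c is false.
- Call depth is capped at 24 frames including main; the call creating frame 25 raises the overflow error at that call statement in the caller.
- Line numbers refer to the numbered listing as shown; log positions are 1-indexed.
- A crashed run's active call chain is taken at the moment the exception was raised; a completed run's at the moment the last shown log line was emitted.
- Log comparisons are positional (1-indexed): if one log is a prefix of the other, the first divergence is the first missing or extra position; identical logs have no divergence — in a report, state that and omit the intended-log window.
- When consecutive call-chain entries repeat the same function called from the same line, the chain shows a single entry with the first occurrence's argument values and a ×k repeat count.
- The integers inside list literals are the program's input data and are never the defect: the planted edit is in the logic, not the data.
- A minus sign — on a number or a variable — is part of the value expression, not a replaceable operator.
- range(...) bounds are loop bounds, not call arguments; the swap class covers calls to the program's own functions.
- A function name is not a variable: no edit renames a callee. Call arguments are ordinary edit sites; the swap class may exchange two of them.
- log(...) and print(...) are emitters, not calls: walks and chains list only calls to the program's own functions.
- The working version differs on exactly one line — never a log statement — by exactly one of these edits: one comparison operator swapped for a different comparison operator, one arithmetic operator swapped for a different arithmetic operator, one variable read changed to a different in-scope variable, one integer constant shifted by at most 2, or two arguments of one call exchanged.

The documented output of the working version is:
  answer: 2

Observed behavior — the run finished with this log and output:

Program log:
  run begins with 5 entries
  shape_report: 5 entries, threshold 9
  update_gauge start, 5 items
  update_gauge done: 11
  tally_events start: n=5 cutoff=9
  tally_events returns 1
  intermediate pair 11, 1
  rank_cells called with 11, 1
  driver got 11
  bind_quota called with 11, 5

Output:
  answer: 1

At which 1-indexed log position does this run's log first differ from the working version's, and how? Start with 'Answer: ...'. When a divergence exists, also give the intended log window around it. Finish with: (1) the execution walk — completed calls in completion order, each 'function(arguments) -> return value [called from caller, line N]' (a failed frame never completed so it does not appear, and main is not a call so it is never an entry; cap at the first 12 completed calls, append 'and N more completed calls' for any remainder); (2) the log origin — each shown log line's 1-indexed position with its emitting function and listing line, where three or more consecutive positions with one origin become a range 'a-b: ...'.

Answer: there is none — every log position agrees.
Execution walk:
  update_gauge([11, 4, 8, 5, 9]) -> 11  [called from shape_report, line 30]
  tally_events([11, 4, 8, 5, 9], 9) -> 1  [called from shape_report, line 31]
  rank_cells(11, 1) -> 11  [called from shape_report, line 33]
  shape_report([11, 4, 8, 5, 9], 9) -> 11  [called from main, line 45]
  bind_quota(11, 5) -> 1  [called from main, line 47]
Log line origins:
  1: emitted by main (line 44)
  2: emitted by shape_report (line 29)
  3: emitted by update_gauge (line 2)
  4: emitted by update_gauge (line 7)
  5: emitted by tally_events (line 11)
  6: emitted by tally_events (line 16)
  7: emitted by shape_report (line 32)
  8: emitted by rank_cells (line 20)
  9: emitted by main (line 46)
  10: emitted by bind_quota (line 36)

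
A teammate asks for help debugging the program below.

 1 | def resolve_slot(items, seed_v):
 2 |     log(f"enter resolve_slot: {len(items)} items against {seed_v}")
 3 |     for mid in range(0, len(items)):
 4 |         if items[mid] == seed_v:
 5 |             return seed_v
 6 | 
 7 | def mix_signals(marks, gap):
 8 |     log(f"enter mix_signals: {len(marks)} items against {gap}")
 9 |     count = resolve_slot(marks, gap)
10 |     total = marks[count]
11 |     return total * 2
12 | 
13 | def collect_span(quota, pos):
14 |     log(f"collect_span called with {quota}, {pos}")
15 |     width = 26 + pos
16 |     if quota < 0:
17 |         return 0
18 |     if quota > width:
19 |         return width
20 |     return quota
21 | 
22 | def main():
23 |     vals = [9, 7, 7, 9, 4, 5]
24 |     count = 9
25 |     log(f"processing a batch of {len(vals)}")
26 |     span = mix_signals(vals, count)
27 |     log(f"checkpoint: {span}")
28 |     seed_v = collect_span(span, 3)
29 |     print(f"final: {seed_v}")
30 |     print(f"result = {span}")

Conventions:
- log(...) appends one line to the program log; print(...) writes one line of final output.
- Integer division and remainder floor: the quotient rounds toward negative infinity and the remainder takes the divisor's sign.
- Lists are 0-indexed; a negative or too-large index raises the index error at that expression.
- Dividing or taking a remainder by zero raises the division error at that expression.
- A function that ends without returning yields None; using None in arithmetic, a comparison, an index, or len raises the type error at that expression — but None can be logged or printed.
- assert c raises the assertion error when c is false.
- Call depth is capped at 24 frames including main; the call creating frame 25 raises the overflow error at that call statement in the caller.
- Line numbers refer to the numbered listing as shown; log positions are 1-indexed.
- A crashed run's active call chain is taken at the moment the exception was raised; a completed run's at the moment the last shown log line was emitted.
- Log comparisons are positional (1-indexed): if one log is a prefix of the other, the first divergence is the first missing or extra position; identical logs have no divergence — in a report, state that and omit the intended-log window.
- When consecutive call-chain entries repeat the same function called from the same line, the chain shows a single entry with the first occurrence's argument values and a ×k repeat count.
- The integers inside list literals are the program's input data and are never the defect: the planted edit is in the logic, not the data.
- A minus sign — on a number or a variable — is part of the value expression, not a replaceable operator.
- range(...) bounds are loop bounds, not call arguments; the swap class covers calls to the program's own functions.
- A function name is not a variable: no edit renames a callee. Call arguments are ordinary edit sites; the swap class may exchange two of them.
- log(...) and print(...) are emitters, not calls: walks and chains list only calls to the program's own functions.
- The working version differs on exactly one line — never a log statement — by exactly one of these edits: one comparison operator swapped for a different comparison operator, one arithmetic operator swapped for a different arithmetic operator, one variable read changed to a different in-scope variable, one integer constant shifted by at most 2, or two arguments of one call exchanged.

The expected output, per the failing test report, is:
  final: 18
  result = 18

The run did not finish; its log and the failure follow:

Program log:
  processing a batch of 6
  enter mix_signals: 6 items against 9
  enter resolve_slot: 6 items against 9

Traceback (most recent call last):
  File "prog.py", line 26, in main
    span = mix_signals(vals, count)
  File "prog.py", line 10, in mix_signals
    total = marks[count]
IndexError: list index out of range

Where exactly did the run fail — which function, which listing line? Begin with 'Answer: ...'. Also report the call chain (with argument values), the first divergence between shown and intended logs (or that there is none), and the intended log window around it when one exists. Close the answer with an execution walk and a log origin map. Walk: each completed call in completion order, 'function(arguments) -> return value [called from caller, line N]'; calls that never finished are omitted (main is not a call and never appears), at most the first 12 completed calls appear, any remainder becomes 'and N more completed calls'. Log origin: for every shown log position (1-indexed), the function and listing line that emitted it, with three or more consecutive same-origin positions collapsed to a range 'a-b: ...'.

Answer: the error was raised in mix_signals, line 10.
The tell: The faulty run's log stops after 3 lines; the working version's next line would be 'checkpoint: 18'.
Call chain: main -> mix_signals([9, 7, 7, 9, 4, 5], 9) (called at line 26).
First divergence: position 4 (shown log ended at 3 lines; the working version continues: 'checkpoint: 18').
Intended log window:
  2: enter mix_signals: 6 items against 9
  3: enter resolve_slot: 6 items against 9
  4: checkpoint: 18
  5: collect_span called with 18, 3
Execution walk:
  resolve_slot([9, 7, 7, 9, 4, 5], 9) -> 9  [called from mix_signals, line 9]
Log origin:
  1: emitted by main (line 25)
  2: emitted by mix_signals (line 8)
  3: emitted by resolve_slot (line 2)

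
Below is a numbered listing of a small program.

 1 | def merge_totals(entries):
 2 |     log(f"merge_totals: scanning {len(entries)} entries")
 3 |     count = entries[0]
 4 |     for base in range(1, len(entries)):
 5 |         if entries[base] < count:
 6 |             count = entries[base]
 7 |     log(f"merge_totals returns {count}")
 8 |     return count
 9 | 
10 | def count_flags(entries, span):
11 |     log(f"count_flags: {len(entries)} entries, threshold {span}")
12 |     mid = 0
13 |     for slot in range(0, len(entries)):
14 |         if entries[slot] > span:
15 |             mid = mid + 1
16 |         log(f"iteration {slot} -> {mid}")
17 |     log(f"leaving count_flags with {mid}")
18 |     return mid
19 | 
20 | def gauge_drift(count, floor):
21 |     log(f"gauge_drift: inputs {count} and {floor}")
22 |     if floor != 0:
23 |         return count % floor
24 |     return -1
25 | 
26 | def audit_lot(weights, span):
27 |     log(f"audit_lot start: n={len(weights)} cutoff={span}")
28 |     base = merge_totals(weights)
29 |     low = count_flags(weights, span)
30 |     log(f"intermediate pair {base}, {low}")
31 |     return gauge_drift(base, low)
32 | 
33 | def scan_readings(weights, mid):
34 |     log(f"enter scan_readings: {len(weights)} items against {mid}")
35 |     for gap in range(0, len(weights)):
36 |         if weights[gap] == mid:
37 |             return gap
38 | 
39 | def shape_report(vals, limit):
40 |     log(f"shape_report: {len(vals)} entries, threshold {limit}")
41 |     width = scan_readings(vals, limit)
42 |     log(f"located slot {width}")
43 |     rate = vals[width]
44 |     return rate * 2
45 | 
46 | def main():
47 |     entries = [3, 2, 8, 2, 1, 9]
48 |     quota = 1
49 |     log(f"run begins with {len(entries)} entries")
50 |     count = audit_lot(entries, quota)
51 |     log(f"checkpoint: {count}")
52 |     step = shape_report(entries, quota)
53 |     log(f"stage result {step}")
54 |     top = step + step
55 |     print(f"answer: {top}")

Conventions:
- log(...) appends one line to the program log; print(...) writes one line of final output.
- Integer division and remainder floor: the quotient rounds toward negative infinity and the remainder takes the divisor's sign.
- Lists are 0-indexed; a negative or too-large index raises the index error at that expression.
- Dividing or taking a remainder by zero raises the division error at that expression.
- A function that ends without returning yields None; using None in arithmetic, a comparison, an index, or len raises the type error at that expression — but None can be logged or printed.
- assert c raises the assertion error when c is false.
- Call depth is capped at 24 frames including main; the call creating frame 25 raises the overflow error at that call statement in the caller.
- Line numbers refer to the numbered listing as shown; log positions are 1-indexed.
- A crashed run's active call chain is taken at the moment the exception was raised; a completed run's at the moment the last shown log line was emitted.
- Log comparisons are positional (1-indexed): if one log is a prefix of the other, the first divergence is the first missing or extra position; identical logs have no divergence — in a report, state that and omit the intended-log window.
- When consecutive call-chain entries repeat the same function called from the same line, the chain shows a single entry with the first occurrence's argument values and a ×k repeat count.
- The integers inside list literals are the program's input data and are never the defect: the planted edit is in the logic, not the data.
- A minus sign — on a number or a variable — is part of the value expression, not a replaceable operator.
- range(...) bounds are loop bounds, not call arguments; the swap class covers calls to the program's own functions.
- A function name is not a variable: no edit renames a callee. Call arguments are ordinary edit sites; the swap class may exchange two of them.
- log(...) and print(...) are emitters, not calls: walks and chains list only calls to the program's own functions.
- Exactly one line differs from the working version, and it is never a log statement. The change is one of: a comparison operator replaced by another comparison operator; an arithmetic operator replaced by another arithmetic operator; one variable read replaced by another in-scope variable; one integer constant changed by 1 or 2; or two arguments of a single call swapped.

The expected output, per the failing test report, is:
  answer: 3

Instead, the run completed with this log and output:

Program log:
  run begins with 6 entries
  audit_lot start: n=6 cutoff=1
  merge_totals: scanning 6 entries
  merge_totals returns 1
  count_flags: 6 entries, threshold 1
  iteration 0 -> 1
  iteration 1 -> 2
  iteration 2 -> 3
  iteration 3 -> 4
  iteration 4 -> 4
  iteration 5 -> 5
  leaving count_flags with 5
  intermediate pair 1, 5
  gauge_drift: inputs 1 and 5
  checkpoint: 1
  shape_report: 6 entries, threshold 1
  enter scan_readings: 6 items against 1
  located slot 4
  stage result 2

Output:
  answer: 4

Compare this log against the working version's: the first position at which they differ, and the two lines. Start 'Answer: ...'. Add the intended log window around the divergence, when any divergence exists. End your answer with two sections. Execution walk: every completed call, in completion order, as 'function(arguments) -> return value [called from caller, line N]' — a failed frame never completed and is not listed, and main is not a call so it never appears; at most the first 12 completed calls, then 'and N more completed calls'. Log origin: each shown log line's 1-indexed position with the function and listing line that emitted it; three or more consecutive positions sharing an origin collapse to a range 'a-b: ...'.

Answer: none (the log streams are identical).
Execution walk:
  merge_totals([3, 2, 8, 2, 1, 9]) -> 1  [called from audit_lot, line 28]
  count_flags([3, 2, 8, 2, 1, 9], 1) -> 5  [called from audit_lot, line 29]
  gauge_drift(1, 5) -> 1  [called from audit_lot, line 31]
  audit_lot([3, 2, 8, 2, 1, 9], 1) -> 1  [called from main, line 50]
  scan_readings([3, 2, 8, 2, 1, 9], 1) -> 4  [called from shape_report, line 41]
  shape_report([3, 2, 8, 2, 1, 9], 1) -> 2  [called from main, line 52]
Log origins:
  1: logged in main at line 49
  2: logged in audit_lot at line 27
  3: logged in merge_totals at line 2
  4: logged in merge_totals at line 7
  5: logged in count_flags at line 11
  6-11: logged in count_flags at line 16
  12: logged in count_flags at line 17
  13: logged in audit_lot at line 30
  14: logged in gauge_drift at line 21
  15: logged in main at line 51
  16: logged in shape_report at line 40
  17: logged in scan_readings at line 34
  18: logged in shape_report at line 42
  19: logged in main at line 53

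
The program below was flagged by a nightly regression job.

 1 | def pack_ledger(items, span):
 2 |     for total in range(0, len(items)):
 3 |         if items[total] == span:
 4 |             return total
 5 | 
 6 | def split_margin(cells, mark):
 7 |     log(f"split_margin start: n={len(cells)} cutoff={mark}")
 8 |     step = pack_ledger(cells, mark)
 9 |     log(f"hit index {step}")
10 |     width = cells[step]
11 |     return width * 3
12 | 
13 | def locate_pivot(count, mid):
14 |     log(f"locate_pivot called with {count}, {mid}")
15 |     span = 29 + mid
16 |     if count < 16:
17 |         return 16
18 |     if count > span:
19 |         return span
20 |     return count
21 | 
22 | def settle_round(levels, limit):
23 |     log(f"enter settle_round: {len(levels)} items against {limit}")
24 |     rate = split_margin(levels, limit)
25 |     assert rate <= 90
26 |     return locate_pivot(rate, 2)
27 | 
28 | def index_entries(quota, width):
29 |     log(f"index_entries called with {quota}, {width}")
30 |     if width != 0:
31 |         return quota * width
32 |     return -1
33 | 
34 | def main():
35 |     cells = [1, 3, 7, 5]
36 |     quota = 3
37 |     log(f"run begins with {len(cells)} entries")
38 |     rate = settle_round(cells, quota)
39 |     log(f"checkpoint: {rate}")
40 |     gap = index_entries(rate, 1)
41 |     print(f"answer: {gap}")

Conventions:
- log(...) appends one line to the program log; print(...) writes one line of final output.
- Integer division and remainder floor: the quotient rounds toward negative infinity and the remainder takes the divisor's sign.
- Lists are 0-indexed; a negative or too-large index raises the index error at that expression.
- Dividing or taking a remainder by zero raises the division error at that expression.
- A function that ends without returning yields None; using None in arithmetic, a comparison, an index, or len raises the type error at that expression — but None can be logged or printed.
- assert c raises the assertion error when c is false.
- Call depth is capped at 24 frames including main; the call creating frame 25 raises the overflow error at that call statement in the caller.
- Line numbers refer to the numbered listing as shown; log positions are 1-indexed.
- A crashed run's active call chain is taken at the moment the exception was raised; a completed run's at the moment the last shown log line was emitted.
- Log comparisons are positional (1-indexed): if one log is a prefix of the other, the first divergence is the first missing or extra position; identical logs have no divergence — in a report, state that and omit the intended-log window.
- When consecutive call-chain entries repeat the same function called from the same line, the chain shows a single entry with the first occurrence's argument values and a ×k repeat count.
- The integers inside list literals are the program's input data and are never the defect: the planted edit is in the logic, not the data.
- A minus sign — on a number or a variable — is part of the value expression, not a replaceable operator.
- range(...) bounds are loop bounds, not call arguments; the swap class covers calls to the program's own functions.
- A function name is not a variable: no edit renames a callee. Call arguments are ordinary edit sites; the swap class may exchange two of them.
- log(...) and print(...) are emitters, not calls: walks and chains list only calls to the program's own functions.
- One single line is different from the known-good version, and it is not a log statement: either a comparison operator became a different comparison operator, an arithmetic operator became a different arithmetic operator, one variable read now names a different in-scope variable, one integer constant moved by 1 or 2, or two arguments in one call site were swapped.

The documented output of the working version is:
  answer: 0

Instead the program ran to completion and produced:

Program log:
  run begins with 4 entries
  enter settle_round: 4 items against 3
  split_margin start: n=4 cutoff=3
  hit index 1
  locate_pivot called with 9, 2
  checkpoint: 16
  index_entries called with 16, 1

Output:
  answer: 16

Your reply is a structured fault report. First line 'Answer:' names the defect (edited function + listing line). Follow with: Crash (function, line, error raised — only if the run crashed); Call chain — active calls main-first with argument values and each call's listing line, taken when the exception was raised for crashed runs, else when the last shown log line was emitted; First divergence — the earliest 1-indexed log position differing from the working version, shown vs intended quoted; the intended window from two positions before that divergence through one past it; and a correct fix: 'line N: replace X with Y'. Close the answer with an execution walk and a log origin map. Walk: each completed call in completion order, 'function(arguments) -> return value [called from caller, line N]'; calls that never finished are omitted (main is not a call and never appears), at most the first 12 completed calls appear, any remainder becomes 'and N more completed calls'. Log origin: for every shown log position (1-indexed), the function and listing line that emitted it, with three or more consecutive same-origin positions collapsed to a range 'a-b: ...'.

Answer: the defect is in index_entries at line 31.
The tell: The two runs log identically and part ways only at the printed values.
Call chain: main -> index_entries(16, 1) (called at line 40).
First divergence: none — the logs agree in full.
Execution walk:
  pack_ledger([1, 3, 7, 5], 3) -> 1  [called from split_margin, line 8]
  split_margin([1, 3, 7, 5], 3) -> 9  [called from settle_round, line 24]
  locate_pivot(9, 2) -> 16  [called from settle_round, line 26]
  settle_round([1, 3, 7, 5], 3) -> 16  [called from main, line 38]
  index_entries(16, 1) -> 16  [called from main, line 40]
Log origin:
  1: emitted by main (line 37)
  2: emitted by settle_round (line 23)
  3: emitted by split_margin (line 7)
  4: emitted by split_margin (line 9)
  5: emitted by locate_pivot (line 14)
  6: emitted by main (line 39)
  7: emitted by index_entries (line 29)
A correct fix: line 31: replace `*` with `%`.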